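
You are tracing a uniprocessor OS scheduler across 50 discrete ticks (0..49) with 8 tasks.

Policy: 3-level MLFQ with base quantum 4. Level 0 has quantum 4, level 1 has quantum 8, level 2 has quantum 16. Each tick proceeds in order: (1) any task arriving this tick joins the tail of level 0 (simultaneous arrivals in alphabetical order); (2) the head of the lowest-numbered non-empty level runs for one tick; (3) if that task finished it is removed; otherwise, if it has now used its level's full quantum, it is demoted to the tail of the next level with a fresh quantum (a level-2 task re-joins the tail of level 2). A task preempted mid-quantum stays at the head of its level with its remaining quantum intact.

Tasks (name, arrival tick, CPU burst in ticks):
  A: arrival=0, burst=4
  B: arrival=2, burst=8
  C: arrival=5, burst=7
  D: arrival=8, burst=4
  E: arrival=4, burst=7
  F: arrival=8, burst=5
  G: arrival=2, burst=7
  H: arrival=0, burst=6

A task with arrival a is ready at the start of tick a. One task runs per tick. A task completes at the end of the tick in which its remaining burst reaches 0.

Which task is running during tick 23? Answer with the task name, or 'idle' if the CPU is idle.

t=0: L0/L1/L2 = AH/-/- → run A
t=1: L0/L1/L2 = AH/-/- → run A
t=2: L0/L1/L2 = AHBG/-/- → run A
t=3: L0/L1/L2 = AHBG/-/- → run A
t=4: L0/L1/L2 = HBGE/-/- → run H
t=5: L0/L1/L2 = HBGEC/-/- → run H
t=6: L0/L1/L2 = HBGEC/-/- → run H
t=7: L0/L1/L2 = HBGEC/-/- → run H
t=8: L0/L1/L2 = BGECDF/H/- → run B
t=9: L0/L1/L2 = BGECDF/H/- → run B
t=10: L0/L1/L2 = BGECDF/H/- → run B
t=11: L0/L1/L2 = BGECDF/H/- → run B
t=12: L0/L1/L2 = GECDF/HB/- → run G
t=13: L0/L1/L2 = GECDF/HB/- → run G
t=14: L0/L1/L2 = GECDF/HB/- → run G
t=15: L0/L1/L2 = GECDF/HB/- → run G
t=16: L0/L1/L2 = ECDF/HBG/- → run E
t=17: L0/L1/L2 = ECDF/HBG/- → run E
t=18: L0/L1/L2 = ECDF/HBG/- → run E
t=19: L0/L1/L2 = ECDF/HBG/- → run E
t=20: L0/L1/L2 = CDF/HBGE/- → run C
t=21: L0/L1/L2 = CDF/HBGE/- → run C
t=22: L0/L1/L2 = CDF/HBGE/- → run C
t=23: L0/L1/L2 = CDF/HBGE/- → run C
t=24: L0/L1/L2 = DF/HBGEC/- → run D
t=25: L0/L1/L2 = DF/HBGEC/- → run D
t=26: L0/L1/L2 = DF/HBGEC/- → run D
t=27: L0/L1/L2 = DF/HBGEC/- → run D
t=28: L0/L1/L2 = F/HBGEC/- → run F
t=29: L0/L1/L2 = F/HBGEC/- → run F
t=30: L0/L1/L2 = F/HBGEC/- → run F
t=31: L0/L1/L2 = F/HBGEC/- → run F
t=32: L0/L1/L2 = -/HBGECF/- → run H
t=33: L0/L1/L2 = -/HBGECF/- → run H
t=34: L0/L1/L2 = -/BGECF/- → run B
t=35: L0/L1/L2 = -/BGECF/- → run B
t=36: L0/L1/L2 = -/BGECF/- → run B
t=37: L0/L1/L2 = -/BGECF/- → run B
t=38: L0/L1/L2 = -/GECF/- → run G
t=39: L0/L1/L2 = -/GECF/- → run G
t=40: L0/L1/L2 = -/GECF/- → run G
t=41: L0/L1/L2 = -/ECF/- → run E
t=42: L0/L1/L2 = -/ECF/- → run E
t=43: L0/L1/L2 = -/ECF/- → run E
t=44: L0/L1/L2 = -/CF/- → run C
t=45: L0/L1/L2 = -/CF/- → run C
t=46: L0/L1/L2 = -/CF/- → run C
t=47: L0/L1/L2 = -/F/- → run F
t=48: (idle)
t=49: (idle)

running at tick 23 = C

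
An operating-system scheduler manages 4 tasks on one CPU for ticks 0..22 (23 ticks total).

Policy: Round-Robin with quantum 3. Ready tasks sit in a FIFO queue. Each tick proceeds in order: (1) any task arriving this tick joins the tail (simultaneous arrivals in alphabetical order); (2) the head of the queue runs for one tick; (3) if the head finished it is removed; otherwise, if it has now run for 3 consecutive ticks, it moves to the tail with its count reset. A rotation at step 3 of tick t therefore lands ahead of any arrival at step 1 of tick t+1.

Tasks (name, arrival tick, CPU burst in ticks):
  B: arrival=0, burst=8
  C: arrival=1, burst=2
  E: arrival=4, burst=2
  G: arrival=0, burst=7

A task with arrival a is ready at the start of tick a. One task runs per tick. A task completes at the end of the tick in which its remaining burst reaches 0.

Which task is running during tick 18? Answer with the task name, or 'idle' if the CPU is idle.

t=0: queue=[B,G] q_used=0 → run B
t=1: queue=[B,G,C] q_used=1 → run B
t=2: queue=[B,G,C] q_used=2 → run B
t=3: queue=[G,C,B] q_used=0 → run G
t=4: queue=[G,C,B,E] q_used=1 → run G
t=5: queue=[G,C,B,E] q_used=2 → run G
t=6: queue=[C,B,E,G] q_used=0 → run C
t=7: queue=[C,B,E,G] q_used=1 → run C
t=8: queue=[B,E,G] q_used=0 → run B
t=9: queue=[B,E,G] q_used=1 → run B
t=10: queue=[B,E,G] q_used=2 → run B
t=11: queue=[E,G,B] q_used=0 → run E
t=12: queue=[E,G,B] q_used=1 → run E
t=13: queue=[G,B] q_used=0 → run G
t=14: queue=[G,B] q_used=1 → run G
t=15: queue=[G,B] q_used=2 → run G
t=16: queue=[B,G] q_used=0 → run B
t=17: queue=[B,G] q_used=1 → run B
t=18: queue=[G] q_used=0 → run G
t=19: (idle)
t=20: (idle)
t=21: (idle)
t=22: (idle)

running at tick 18 = G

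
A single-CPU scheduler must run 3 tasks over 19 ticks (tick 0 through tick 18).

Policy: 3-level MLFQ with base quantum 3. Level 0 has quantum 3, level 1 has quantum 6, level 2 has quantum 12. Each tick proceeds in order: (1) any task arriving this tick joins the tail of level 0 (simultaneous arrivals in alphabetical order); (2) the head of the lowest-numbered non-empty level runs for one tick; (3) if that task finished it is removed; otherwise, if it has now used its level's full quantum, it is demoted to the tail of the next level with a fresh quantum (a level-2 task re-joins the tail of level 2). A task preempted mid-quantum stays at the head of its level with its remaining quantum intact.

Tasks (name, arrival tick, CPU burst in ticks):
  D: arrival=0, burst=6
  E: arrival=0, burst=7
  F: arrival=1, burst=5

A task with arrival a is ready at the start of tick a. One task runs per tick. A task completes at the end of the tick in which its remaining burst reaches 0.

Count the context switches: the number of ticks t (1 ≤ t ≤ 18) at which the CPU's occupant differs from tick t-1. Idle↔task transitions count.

context switches = 6

t=0: L0/L1/L2 = DE/-/- → run D
t=1: L0/L1/L2 = DEF/-/- → run D
t=2: L0/L1/L2 = DEF/-/- → run D
t=3: L0/L1/L2 = EF/D/- → run E
t=4: L0/L1/L2 = EF/D/- → run E
t=5: L0/L1/L2 = EF/D/- → run E
t=6: L0/L1/L2 = F/DE/- → run F
t=7: L0/L1/L2 = F/DE/- → run F
t=8: L0/L1/L2 = F/DE/- → run F
t=9: L0/L1/L2 = -/DEF/- → run D
t=10: L0/L1/L2 = -/DEF/- → run D
t=11: L0/L1/L2 = -/DEF/- → run D
t=12: L0/L1/L2 = -/EF/- → run E
t=13: L0/L1/L2 = -/EF/- → run E
t=14: L0/L1/L2 = -/EF/- → run E
t=15: L0/L1/L2 = -/EF/- → run E
t=16: L0/L1/L2 = -/F/- → run F
t=17: L0/L1/L2 = -/F/- → run F
t=18: (idle)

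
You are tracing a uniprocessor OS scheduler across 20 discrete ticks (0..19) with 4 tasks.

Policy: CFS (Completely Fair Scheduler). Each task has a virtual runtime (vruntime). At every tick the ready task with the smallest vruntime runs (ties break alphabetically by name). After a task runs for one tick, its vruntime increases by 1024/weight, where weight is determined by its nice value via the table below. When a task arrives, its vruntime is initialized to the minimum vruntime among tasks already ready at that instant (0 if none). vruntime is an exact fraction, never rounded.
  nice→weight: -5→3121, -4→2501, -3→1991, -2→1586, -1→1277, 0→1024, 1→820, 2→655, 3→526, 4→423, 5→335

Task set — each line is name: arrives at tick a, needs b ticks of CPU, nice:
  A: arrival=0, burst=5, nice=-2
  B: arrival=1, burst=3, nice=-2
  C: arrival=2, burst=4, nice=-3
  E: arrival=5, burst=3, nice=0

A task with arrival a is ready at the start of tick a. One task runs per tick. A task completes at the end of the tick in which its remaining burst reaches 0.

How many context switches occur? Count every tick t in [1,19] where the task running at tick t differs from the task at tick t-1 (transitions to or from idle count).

t=0: vr[A=0] → run A
t=1: vr[A=512/793 B=512/793] → run A
t=2: vr[A=1024/793 B=512/793 C=512/793] → run B
t=3: vr[A=1024/793 B=1024/793 C=512/793] → run C
t=4: vr[A=1024/793 B=1024/793 C=1831424/1578863] → run C
t=5: vr[A=1024/793 B=1024/793 C=2643456/1578863 E=1024/793] → run A
t=6: vr[A=1536/793 B=1024/793 C=2643456/1578863 E=1024/793] → run B
t=7: vr[A=1536/793 B=1536/793 C=2643456/1578863 E=1024/793] → run E
t=8: vr[A=1536/793 B=1536/793 C=2643456/1578863 E=1817/793] → run C
t=9: vr[A=1536/793 B=1536/793 C=3455488/1578863 E=1817/793] → run A
t=10: vr[A=2048/793 B=1536/793 C=3455488/1578863 E=1817/793] → run B
t=11: vr[A=2048/793 C=3455488/1578863 E=1817/793] → run C
t=12: vr[A=2048/793 E=1817/793] → run E
t=13: vr[A=2048/793 E=2610/793] → run A
t=14: vr[E=2610/793] → run E
t=15: (idle)
t=16: (idle)
t=17: (idle)
t=18: (idle)
t=19: (idle)

context switches = 13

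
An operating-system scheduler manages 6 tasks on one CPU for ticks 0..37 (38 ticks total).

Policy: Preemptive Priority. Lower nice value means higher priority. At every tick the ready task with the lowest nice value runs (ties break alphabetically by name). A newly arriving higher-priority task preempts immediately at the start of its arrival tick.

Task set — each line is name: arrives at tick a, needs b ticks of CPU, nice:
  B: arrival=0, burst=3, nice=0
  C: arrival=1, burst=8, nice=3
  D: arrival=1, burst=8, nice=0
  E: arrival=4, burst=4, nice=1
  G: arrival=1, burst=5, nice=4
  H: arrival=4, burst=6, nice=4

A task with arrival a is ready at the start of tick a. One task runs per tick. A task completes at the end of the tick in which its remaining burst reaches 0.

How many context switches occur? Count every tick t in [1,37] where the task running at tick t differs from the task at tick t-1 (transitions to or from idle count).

t=0: ready={B} → run B
t=1: ready={B,C,D,G} → run B
t=2: ready={B,C,D,G} → run B
t=3: ready={C,D,G} → run D
t=4: ready={C,D,E,G,H} → run D
t=5: ready={C,D,E,G,H} → run D
t=6: ready={C,D,E,G,H} → run D
t=7: ready={C,D,E,G,H} → run D
t=8: ready={C,D,E,G,H} → run D
t=9: ready={C,D,E,G,H} → run D
t=10: ready={C,D,E,G,H} → run D
t=11: ready={C,E,G,H} → run E
t=12: ready={C,E,G,H} → run E
t=13: ready={C,E,G,H} → run E
t=14: ready={C,E,G,H} → run E
t=15: ready={C,G,H} → run C
t=16: ready={C,G,H} → run C
t=17: ready={C,G,H} → run C
t=18: ready={C,G,H} → run C
t=19: ready={C,G,H} → run C
t=20: ready={C,G,H} → run C
t=21: ready={C,G,H} → run C
t=22: ready={C,G,H} → run C
t=23: ready={G,H} → run G
t=24: ready={G,H} → run G
t=25: ready={G,H} → run G
t=26: ready={G,H} → run G
t=27: ready={G,H} → run G
t=28: ready={H} → run H
t=29: ready={H} → run H
t=30: ready={H} → run H
t=31: ready={H} → run H
t=32: ready={H} → run H
t=33: ready={H} → run H
t=34: (idle)
t=35: (idle)
t=36: (idle)
t=37: (idle)

context switches = 6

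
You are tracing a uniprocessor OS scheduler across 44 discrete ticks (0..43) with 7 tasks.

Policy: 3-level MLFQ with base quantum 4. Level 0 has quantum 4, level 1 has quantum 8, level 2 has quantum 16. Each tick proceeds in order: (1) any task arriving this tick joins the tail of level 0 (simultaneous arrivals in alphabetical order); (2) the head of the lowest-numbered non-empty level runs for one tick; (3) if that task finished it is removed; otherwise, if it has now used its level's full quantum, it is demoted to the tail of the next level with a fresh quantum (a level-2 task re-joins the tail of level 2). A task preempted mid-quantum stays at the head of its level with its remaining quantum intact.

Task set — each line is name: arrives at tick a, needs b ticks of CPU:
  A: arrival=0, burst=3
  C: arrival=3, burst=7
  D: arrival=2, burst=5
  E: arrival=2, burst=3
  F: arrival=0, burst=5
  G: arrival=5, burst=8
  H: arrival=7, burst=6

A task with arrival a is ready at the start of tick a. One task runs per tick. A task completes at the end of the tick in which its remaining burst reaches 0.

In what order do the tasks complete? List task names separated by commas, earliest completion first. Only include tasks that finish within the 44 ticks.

completion order = A, E, F, D, C, G, H

t=0: L0/L1/L2 = AF/-/- → run A
t=1: L0/L1/L2 = AF/-/- → run A
t=2: L0/L1/L2 = AFDE/-/- → run A
t=3: L0/L1/L2 = FDEC/-/- → run F
t=4: L0/L1/L2 = FDEC/-/- → run F
t=5: L0/L1/L2 = FDECG/-/- → run F
t=6: L0/L1/L2 = FDECG/-/- → run F
t=7: L0/L1/L2 = DECGH/F/- → run D
t=8: L0/L1/L2 = DECGH/F/- → run D
t=9: L0/L1/L2 = DECGH/F/- → run D
t=10: L0/L1/L2 = DECGH/F/- → run D
t=11: L0/L1/L2 = ECGH/FD/- → run E
t=12: L0/L1/L2 = ECGH/FD/- → run E
t=13: L0/L1/L2 = ECGH/FD/- → run E
t=14: L0/L1/L2 = CGH/FD/- → run C
t=15: L0/L1/L2 = CGH/FD/- → run C
t=16: L0/L1/L2 = CGH/FD/- → run C
t=17: L0/L1/L2 = CGH/FD/- → run C
t=18: L0/L1/L2 = GH/FDC/- → run G
t=19: L0/L1/L2 = GH/FDC/- → run G
t=20: L0/L1/L2 = GH/FDC/- → run G
t=21: L0/L1/L2 = GH/FDC/- → run G
t=22: L0/L1/L2 = H/FDCG/- → run H
t=23: L0/L1/L2 = H/FDCG/- → run H
t=24: L0/L1/L2 = H/FDCG/- → run H
t=25: L0/L1/L2 = H/FDCG/- → run H
t=26: L0/L1/L2 = -/FDCGH/- → run F
t=27: L0/L1/L2 = -/DCGH/- → run D
t=28: L0/L1/L2 = -/CGH/- → run C
t=29: L0/L1/L2 = -/CGH/- → run C
t=30: L0/L1/L2 = -/CGH/- → run C
t=31: L0/L1/L2 = -/GH/- → run G
t=32: L0/L1/L2 = -/GH/- → run G
t=33: L0/L1/L2 = -/GH/- → run G
t=34: L0/L1/L2 = -/GH/- → run G
t=35: L0/L1/L2 = -/H/- → run H
t=36: L0/L1/L2 = -/H/- → run H
t=37: (idle)
t=38: (idle)
t=39: (idle)
t=40: (idle)
t=41: (idle)
t=42: (idle)
t=43: (idle)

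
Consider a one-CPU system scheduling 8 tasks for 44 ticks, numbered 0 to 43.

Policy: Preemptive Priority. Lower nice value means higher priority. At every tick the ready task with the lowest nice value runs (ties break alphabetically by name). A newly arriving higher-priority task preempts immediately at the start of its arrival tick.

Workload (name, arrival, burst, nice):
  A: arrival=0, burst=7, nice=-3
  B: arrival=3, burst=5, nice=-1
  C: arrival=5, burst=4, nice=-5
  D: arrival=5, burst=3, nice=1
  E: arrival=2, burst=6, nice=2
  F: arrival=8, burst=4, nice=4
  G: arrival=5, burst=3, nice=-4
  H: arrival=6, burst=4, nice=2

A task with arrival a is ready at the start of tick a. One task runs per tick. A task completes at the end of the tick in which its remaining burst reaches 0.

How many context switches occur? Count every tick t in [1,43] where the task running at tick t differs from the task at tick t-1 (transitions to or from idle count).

t=0: ready={A} → run A
t=1: ready={A} → run A
t=2: ready={A,E} → run A
t=3: ready={A,B,E} → run A
t=4: ready={A,B,E} → run A
t=5: ready={A,B,C,D,E,G} → run C
t=6: ready={A,B,C,D,E,G,H} → run C
t=7: ready={A,B,C,D,E,G,H} → run C
t=8: ready={A,B,C,D,E,F,G,H} → run C
t=9: ready={A,B,D,E,F,G,H} → run G
t=10: ready={A,B,D,E,F,G,H} → run G
t=11: ready={A,B,D,E,F,G,H} → run G
t=12: ready={A,B,D,E,F,H} → run A
t=13: ready={A,B,D,E,F,H} → run A
t=14: ready={B,D,E,F,H} → run B
t=15: ready={B,D,E,F,H} → run B
t=16: ready={B,D,E,F,H} → run B
t=17: ready={B,D,E,F,H} → run B
t=18: ready={B,D,E,F,H} → run B
t=19: ready={D,E,F,H} → run D
t=20: ready={D,E,F,H} → run D
t=21: ready={D,E,F,H} → run D
t=22: ready={E,F,H} → run E
t=23: ready={E,F,H} → run E
t=24: ready={E,F,H} → run E
t=25: ready={E,F,H} → run E
t=26: ready={E,F,H} → run E
t=27: ready={E,F,H} → run E
t=28: ready={F,H} → run H
t=29: ready={F,H} → run H
t=30: ready={F,H} → run H
t=31: ready={F,H} → run H
t=32: ready={F} → run F
t=33: ready={F} → run F
t=34: ready={F} → run F
t=35: ready={F} → run F
t=36: (idle)
t=37: (idle)
t=38: (idle)
t=39: (idle)
t=40: (idle)
t=41: (idle)
t=42: (idle)
t=43: (idle)

context switches = 9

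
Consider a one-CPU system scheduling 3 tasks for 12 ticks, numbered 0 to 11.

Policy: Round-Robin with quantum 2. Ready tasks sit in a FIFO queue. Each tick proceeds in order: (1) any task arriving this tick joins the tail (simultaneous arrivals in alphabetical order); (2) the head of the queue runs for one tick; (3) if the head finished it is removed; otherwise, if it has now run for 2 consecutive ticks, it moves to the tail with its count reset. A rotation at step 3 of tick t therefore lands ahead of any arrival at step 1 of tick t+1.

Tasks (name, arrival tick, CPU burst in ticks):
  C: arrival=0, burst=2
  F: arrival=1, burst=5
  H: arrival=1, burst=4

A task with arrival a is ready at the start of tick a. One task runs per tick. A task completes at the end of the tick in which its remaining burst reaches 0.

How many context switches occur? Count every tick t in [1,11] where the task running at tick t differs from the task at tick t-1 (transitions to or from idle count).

t=0: queue=[C] q_used=0 → run C
t=1: queue=[C,F,H] q_used=1 → run C
t=2: queue=[F,H] q_used=0 → run F
t=3: queue=[F,H] q_used=1 → run F
t=4: queue=[H,F] q_used=0 → run H
t=5: queue=[H,F] q_used=1 → run H
t=6: queue=[F,H] q_used=0 → run F
t=7: queue=[F,H] q_used=1 → run F
t=8: queue=[H,F] q_used=0 → run H
t=9: queue=[H,F] q_used=1 → run H
t=10: queue=[F] q_used=0 → run F
t=11: (idle)

context switches = 6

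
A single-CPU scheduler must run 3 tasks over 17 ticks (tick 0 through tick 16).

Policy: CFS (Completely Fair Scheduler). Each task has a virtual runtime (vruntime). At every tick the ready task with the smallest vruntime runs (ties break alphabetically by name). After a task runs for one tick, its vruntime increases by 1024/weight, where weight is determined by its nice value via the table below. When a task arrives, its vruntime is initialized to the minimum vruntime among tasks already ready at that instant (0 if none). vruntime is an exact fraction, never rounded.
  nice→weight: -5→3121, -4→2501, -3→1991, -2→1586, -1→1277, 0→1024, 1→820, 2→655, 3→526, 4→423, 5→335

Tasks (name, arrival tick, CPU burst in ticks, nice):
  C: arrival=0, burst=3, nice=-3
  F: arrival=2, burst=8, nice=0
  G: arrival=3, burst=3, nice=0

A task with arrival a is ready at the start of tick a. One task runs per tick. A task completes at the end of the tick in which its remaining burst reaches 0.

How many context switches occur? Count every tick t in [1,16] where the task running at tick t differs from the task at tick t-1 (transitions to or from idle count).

context switches = 8

t=0: vr[C=0] → run C
t=1: vr[C=1024/1991] → run C
t=2: vr[C=2048/1991 F=2048/1991] → run C
t=3: vr[F=2048/1991 G=2048/1991] → run F
t=4: vr[F=4039/1991 G=2048/1991] → run G
t=5: vr[F=4039/1991 G=4039/1991] → run F
t=6: vr[F=6030/1991 G=4039/1991] → run G
t=7: vr[F=6030/1991 G=6030/1991] → run F
t=8: vr[F=8021/1991 G=6030/1991] → run G
t=9: vr[F=8021/1991] → run F
t=10: vr[F=10012/1991] → run F
t=11: vr[F=12003/1991] → run F
t=12: vr[F=13994/1991] → run F
t=13: vr[F=15985/1991] → run F
t=14: (idle)
t=15: (idle)
t=16: (idle)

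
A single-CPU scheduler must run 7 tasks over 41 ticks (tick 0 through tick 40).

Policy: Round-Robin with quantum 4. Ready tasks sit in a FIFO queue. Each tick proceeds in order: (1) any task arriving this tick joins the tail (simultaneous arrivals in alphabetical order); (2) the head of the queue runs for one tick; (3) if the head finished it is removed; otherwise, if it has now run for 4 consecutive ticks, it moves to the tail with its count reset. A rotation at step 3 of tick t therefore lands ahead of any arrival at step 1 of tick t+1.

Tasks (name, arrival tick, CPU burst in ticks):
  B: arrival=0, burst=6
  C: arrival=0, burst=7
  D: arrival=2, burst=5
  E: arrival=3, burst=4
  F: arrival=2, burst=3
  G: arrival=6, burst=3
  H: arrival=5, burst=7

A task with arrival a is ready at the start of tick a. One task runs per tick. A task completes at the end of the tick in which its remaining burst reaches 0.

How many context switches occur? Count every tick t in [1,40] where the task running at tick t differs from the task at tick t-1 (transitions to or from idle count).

context switches = 11

t=0: queue=[B,C] q_used=0 → run B
t=1: queue=[B,C] q_used=1 → run B
t=2: queue=[B,C,D,F] q_used=2 → run B
t=3: queue=[B,C,D,F,E] q_used=3 → run B
t=4: queue=[C,D,F,E,B] q_used=0 → run C
t=5: queue=[C,D,F,E,B,H] q_used=1 → run C
t=6: queue=[C,D,F,E,B,H,G] q_used=2 → run C
t=7: queue=[C,D,F,E,B,H,G] q_used=3 → run C
t=8: queue=[D,F,E,B,H,G,C] q_used=0 → run D
t=9: queue=[D,F,E,B,H,G,C] q_used=1 → run D
t=10: queue=[D,F,E,B,H,G,C] q_used=2 → run D
t=11: queue=[D,F,E,B,H,G,C] q_used=3 → run D
t=12: queue=[F,E,B,H,G,C,D] q_used=0 → run F
t=13: queue=[F,E,B,H,G,C,D] q_used=1 → run F
t=14: queue=[F,E,B,H,G,C,D] q_used=2 → run F
t=15: queue=[E,B,H,G,C,D] q_used=0 → run E
t=16: queue=[E,B,H,G,C,D] q_used=1 → run E
t=17: queue=[E,B,H,G,C,D] q_used=2 → run E
t=18: queue=[E,B,H,G,C,D] q_used=3 → run E
t=19: queue=[B,H,G,C,D] q_used=0 → run B
t=20: queue=[B,H,G,C,D] q_used=1 → run B
t=21: queue=[H,G,C,D] q_used=0 → run H
t=22: queue=[H,G,C,D] q_used=1 → run H
t=23: queue=[H,G,C,D] q_used=2 → run H
t=24: queue=[H,G,C,D] q_used=3 → run H
t=25: queue=[G,C,D,H] q_used=0 → run G
t=26: queue=[G,C,D,H] q_used=1 → run G
t=27: queue=[G,C,D,H] q_used=2 → run G
t=28: queue=[C,D,H] q_used=0 → run C
t=29: queue=[C,D,H] q_used=1 → run C
t=30: queue=[C,D,H] q_used=2 → run C
t=31: queue=[D,H] q_used=0 → run D
t=32: queue=[H] q_used=0 → run H
t=33: queue=[H] q_used=1 → run H
t=34: queue=[H] q_used=2 → run H
t=35: (idle)
t=36: (idle)
t=37: (idle)
t=38: (idle)
t=39: (idle)
t=40: (idle)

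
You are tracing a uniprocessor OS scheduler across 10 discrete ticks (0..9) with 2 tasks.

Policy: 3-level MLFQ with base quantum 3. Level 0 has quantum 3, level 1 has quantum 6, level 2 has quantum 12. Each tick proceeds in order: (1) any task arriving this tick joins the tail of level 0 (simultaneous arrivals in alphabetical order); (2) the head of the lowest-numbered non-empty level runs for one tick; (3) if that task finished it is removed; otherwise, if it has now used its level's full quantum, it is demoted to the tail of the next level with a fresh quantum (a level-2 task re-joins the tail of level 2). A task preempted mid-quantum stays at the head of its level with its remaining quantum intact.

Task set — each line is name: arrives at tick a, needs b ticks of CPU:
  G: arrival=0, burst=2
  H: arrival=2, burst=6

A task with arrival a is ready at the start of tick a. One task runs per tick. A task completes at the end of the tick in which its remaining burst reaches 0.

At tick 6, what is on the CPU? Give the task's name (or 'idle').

running at tick 6 = H

t=0: L0/L1/L2 = G/-/- → run G
t=1: L0/L1/L2 = G/-/- → run G
t=2: L0/L1/L2 = H/-/- → run H
t=3: L0/L1/L2 = H/-/- → run H
t=4: L0/L1/L2 = H/-/- → run H
t=5: L0/L1/L2 = -/H/- → run H
t=6: L0/L1/L2 = -/H/- → run H
t=7: L0/L1/L2 = -/H/- → run H
t=8: (idle)
t=9: (idle)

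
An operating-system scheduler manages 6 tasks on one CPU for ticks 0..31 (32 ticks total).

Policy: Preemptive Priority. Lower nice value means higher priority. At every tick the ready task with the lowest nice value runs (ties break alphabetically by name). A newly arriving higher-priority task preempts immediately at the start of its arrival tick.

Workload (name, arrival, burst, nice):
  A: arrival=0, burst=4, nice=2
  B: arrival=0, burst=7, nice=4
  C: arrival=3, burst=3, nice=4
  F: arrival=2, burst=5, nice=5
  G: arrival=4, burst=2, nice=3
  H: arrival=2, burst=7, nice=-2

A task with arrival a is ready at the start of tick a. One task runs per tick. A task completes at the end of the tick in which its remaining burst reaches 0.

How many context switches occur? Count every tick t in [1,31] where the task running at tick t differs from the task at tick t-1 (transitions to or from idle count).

context switches = 7

t=0: ready={A,B} → run A
t=1: ready={A,B} → run A
t=2: ready={A,B,F,H} → run H
t=3: ready={A,B,C,F,H} → run H
t=4: ready={A,B,C,F,G,H} → run H
t=5: ready={A,B,C,F,G,H} → run H
t=6: ready={A,B,C,F,G,H} → run H
t=7: ready={A,B,C,F,G,H} → run H
t=8: ready={A,B,C,F,G,H} → run H
t=9: ready={A,B,C,F,G} → run A
t=10: ready={A,B,C,F,G} → run A
t=11: ready={B,C,F,G} → run G
t=12: ready={B,C,F,G} → run G
t=13: ready={B,C,F} → run B
t=14: ready={B,C,F} → run B
t=15: ready={B,C,F} → run B
t=16: ready={B,C,F} → run B
t=17: ready={B,C,F} → run B
t=18: ready={B,C,F} → run B
t=19: ready={B,C,F} → run B
t=20: ready={C,F} → run C
t=21: ready={C,F} → run C
t=22: ready={C,F} → run C
t=23: ready={F} → run F
t=24: ready={F} → run F
t=25: ready={F} → run F
t=26: ready={F} → run F
t=27: ready={F} → run F
t=28: (idle)
t=29: (idle)
t=30: (idle)
t=31: (idle)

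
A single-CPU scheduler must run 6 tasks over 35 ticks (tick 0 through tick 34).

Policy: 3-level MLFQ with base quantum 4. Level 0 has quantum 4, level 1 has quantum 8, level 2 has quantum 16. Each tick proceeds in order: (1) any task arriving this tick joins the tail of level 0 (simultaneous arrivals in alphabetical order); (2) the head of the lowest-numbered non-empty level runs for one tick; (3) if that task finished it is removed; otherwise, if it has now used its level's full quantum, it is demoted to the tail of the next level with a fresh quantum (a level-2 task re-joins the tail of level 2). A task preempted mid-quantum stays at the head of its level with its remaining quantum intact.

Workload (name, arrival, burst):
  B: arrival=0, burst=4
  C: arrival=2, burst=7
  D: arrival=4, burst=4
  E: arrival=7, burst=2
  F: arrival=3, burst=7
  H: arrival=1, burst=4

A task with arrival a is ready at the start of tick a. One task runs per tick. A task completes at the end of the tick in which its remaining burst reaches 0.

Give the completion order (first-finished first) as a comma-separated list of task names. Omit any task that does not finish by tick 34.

completion order = B, H, D, E, C, F

t=0: L0/L1/L2 = B/-/- → run B
t=1: L0/L1/L2 = BH/-/- → run B
t=2: L0/L1/L2 = BHC/-/- → run B
t=3: L0/L1/L2 = BHCF/-/- → run B
t=4: L0/L1/L2 = HCFD/-/- → run H
t=5: L0/L1/L2 = HCFD/-/- → run H
t=6: L0/L1/L2 = HCFD/-/- → run H
t=7: L0/L1/L2 = HCFDE/-/- → run H
t=8: L0/L1/L2 = CFDE/-/- → run C
t=9: L0/L1/L2 = CFDE/-/- → run C
t=10: L0/L1/L2 = CFDE/-/- → run C
t=11: L0/L1/L2 = CFDE/-/- → run C
t=12: L0/L1/L2 = FDE/C/- → run F
t=13: L0/L1/L2 = FDE/C/- → run F
t=14: L0/L1/L2 = FDE/C/- → run F
t=15: L0/L1/L2 = FDE/C/- → run F
t=16: L0/L1/L2 = DE/CF/- → run D
t=17: L0/L1/L2 = DE/CF/- → run D
t=18: L0/L1/L2 = DE/CF/- → run D
t=19: L0/L1/L2 = DE/CF/- → run D
t=20: L0/L1/L2 = E/CF/- → run E
t=21: L0/L1/L2 = E/CF/- → run E
t=22: L0/L1/L2 = -/CF/- → run C
t=23: L0/L1/L2 = -/CF/- → run C
t=24: L0/L1/L2 = -/CF/- → run C
t=25: L0/L1/L2 = -/F/- → run F
t=26: L0/L1/L2 = -/F/- → run F
t=27: L0/L1/L2 = -/F/- → run F
t=28: (idle)
t=29: (idle)
t=30: (idle)
t=31: (idle)
t=32: (idle)
t=33: (idle)
t=34: (idle)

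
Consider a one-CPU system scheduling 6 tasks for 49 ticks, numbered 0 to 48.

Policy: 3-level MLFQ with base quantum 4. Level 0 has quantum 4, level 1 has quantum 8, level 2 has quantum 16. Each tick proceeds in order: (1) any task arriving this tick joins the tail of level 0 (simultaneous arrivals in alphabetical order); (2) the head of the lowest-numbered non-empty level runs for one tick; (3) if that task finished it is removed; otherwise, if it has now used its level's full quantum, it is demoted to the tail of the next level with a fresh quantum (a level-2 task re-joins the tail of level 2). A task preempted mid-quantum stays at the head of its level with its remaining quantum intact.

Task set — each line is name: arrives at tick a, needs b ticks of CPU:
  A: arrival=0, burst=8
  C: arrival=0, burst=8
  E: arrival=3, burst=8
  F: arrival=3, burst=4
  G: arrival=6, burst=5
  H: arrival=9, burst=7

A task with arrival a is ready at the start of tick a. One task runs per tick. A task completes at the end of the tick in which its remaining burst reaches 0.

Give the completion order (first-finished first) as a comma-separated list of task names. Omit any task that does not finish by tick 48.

completion order = F, A, C, E, G, H

t=0: L0/L1/L2 = AC/-/- → run A
t=1: L0/L1/L2 = AC/-/- → run A
t=2: L0/L1/L2 = AC/-/- → run A
t=3: L0/L1/L2 = ACEF/-/- → run A
t=4: L0/L1/L2 = CEF/A/- → run C
t=5: L0/L1/L2 = CEF/A/- → run C
t=6: L0/L1/L2 = CEFG/A/- → run C
t=7: L0/L1/L2 = CEFG/A/- → run C
t=8: L0/L1/L2 = EFG/AC/- → run E
t=9: L0/L1/L2 = EFGH/AC/- → run E
t=10: L0/L1/L2 = EFGH/AC/- → run E
t=11: L0/L1/L2 = EFGH/AC/- → run E
t=12: L0/L1/L2 = FGH/ACE/- → run F
t=13: L0/L1/L2 = FGH/ACE/- → run F
t=14: L0/L1/L2 = FGH/ACE/- → run F
t=15: L0/L1/L2 = FGH/ACE/- → run F
t=16: L0/L1/L2 = GH/ACE/- → run G
t=17: L0/L1/L2 = GH/ACE/- → run G
t=18: L0/L1/L2 = GH/ACE/- → run G
t=19: L0/L1/L2 = GH/ACE/- → run G
t=20: L0/L1/L2 = H/ACEG/- → run H
t=21: L0/L1/L2 = H/ACEG/- → run H
t=22: L0/L1/L2 = H/ACEG/- → run H
t=23: L0/L1/L2 = H/ACEG/- → run H
t=24: L0/L1/L2 = -/ACEGH/- → run A
t=25: L0/L1/L2 = -/ACEGH/- → run A
t=26: L0/L1/L2 = -/ACEGH/- → run A
t=27: L0/L1/L2 = -/ACEGH/- → run A
t=28: L0/L1/L2 = -/CEGH/- → run C
t=29: L0/L1/L2 = -/CEGH/- → run C
t=30: L0/L1/L2 = -/CEGH/- → run C
t=31: L0/L1/L2 = -/CEGH/- → run C
t=32: L0/L1/L2 = -/EGH/- → run E
t=33: L0/L1/L2 = -/EGH/- → run E
t=34: L0/L1/L2 = -/EGH/- → run E
t=35: L0/L1/L2 = -/EGH/- → run E
t=36: L0/L1/L2 = -/GH/- → run G
t=37: L0/L1/L2 = -/H/- → run H
t=38: L0/L1/L2 = -/H/- → run H
t=39: L0/L1/L2 = -/H/- → run H
t=40: (idle)
t=41: (idle)
t=42: (idle)
t=43: (idle)
t=44: (idle)
t=45: (idle)
t=46: (idle)
t=47: (idle)
t=48: (idle)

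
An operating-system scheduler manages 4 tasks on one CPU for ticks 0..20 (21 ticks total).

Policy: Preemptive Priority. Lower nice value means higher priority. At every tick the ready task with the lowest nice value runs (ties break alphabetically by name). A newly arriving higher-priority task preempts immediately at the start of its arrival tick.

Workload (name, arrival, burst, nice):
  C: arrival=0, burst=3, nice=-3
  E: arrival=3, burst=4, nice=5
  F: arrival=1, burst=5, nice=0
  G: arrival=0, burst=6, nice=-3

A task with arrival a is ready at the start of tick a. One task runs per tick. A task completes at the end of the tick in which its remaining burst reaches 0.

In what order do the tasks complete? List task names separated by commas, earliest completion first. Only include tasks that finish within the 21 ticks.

completion order = C, G, F, E

t=0: ready={C,G} → run C
t=1: ready={C,F,G} → run C
t=2: ready={C,F,G} → run C
t=3: ready={E,F,G} → run G
t=4: ready={E,F,G} → run G
t=5: ready={E,F,G} → run G
t=6: ready={E,F,G} → run G
t=7: ready={E,F,G} → run G
t=8: ready={E,F,G} → run G
t=9: ready={E,F} → run F
t=10: ready={E,F} → run F
t=11: ready={E,F} → run F
t=12: ready={E,F} → run F
t=13: ready={E,F} → run F
t=14: ready={E} → run E
t=15: ready={E} → run E
t=16: ready={E} → run E
t=17: ready={E} → run E
t=18: (idle)
t=19: (idle)
t=20: (idle)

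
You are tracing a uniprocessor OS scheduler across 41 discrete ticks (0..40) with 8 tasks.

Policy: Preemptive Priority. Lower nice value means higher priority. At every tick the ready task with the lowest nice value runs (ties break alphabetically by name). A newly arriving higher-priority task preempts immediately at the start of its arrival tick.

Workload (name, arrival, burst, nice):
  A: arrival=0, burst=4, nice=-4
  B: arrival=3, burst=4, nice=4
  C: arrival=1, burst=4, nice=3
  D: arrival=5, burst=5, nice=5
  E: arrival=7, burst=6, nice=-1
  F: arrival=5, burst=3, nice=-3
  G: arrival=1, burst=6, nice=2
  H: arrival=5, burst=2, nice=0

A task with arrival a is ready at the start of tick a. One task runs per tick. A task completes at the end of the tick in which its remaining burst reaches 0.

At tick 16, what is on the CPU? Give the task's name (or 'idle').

running at tick 16 = G

t=0: ready={A} → run A
t=1: ready={A,C,G} → run A
t=2: ready={A,C,G} → run A
t=3: ready={A,B,C,G} → run A
t=4: ready={B,C,G} → run G
t=5: ready={B,C,D,F,G,H} → run F
t=6: ready={B,C,D,F,G,H} → run F
t=7: ready={B,C,D,E,F,G,H} → run F
t=8: ready={B,C,D,E,G,H} → run E
t=9: ready={B,C,D,E,G,H} → run E
t=10: ready={B,C,D,E,G,H} → run E
t=11: ready={B,C,D,E,G,H} → run E
t=12: ready={B,C,D,E,G,H} → run E
t=13: ready={B,C,D,E,G,H} → run E
t=14: ready={B,C,D,G,H} → run H
t=15: ready={B,C,D,G,H} → run H
t=16: ready={B,C,D,G} → run G
t=17: ready={B,C,D,G} → run G
t=18: ready={B,C,D,G} → run G
t=19: ready={B,C,D,G} → run G
t=20: ready={B,C,D,G} → run G
t=21: ready={B,C,D} → run C
t=22: ready={B,C,D} → run C
t=23: ready={B,C,D} → run C
t=24: ready={B,C,D} → run C
t=25: ready={B,D} → run B
t=26: ready={B,D} → run B
t=27: ready={B,D} → run B
t=28: ready={B,D} → run B
t=29: ready={D} → run D
t=30: ready={D} → run D
t=31: ready={D} → run D
t=32: ready={D} → run D
t=33: ready={D} → run D
t=34: (idle)
t=35: (idle)
t=36: (idle)
t=37: (idle)
t=38: (idle)
t=39: (idle)
t=40: (idle)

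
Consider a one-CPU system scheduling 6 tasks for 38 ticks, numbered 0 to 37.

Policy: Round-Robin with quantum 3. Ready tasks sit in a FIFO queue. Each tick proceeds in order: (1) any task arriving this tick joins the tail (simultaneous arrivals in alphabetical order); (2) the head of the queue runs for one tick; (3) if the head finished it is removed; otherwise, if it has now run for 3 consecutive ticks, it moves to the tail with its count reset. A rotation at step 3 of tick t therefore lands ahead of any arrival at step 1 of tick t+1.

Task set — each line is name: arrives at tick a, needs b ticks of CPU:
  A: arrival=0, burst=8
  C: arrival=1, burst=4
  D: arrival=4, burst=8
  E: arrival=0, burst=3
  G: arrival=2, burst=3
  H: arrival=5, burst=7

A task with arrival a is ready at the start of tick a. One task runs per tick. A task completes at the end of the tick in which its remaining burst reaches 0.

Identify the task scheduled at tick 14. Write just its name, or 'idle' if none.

t=0: queue=[A,E] q_used=0 → run A
t=1: queue=[A,E,C] q_used=1 → run A
t=2: queue=[A,E,C,G] q_used=2 → run A
t=3: queue=[E,C,G,A] q_used=0 → run E
t=4: queue=[E,C,G,A,D] q_used=1 → run E
t=5: queue=[E,C,G,A,D,H] q_used=2 → run E
t=6: queue=[C,G,A,D,H] q_used=0 → run C
t=7: queue=[C,G,A,D,H] q_used=1 → run C
t=8: queue=[C,G,A,D,H] q_used=2 → run C
t=9: queue=[G,A,D,H,C] q_used=0 → run G
t=10: queue=[G,A,D,H,C] q_used=1 → run G
t=11: queue=[G,A,D,H,C] q_used=2 → run G
t=12: queue=[A,D,H,C] q_used=0 → run A
t=13: queue=[A,D,H,C] q_used=1 → run A
t=14: queue=[A,D,H,C] q_used=2 → run A
t=15: queue=[D,H,C,A] q_used=0 → run D
t=16: queue=[D,H,C,A] q_used=1 → run D
t=17: queue=[D,H,C,A] q_used=2 → run D
t=18: queue=[H,C,A,D] q_used=0 → run H
t=19: queue=[H,C,A,D] q_used=1 → run H
t=20: queue=[H,C,A,D] q_used=2 → run H
t=21: queue=[C,A,D,H] q_used=0 → run C
t=22: queue=[A,D,H] q_used=0 → run A
t=23: queue=[A,D,H] q_used=1 → run A
t=24: queue=[D,H] q_used=0 → run D
t=25: queue=[D,H] q_used=1 → run D
t=26: queue=[D,H] q_used=2 → run D
t=27: queue=[H,D] q_used=0 → run H
t=28: queue=[H,D] q_used=1 → run H
t=29: queue=[H,D] q_used=2 → run H
t=30: queue=[D,H] q_used=0 → run D
t=31: queue=[D,H] q_used=1 → run D
t=32: queue=[H] q_used=0 → run H
t=33: (idle)
t=34: (idle)
t=35: (idle)
t=36: (idle)
t=37: (idle)

running at tick 14 = A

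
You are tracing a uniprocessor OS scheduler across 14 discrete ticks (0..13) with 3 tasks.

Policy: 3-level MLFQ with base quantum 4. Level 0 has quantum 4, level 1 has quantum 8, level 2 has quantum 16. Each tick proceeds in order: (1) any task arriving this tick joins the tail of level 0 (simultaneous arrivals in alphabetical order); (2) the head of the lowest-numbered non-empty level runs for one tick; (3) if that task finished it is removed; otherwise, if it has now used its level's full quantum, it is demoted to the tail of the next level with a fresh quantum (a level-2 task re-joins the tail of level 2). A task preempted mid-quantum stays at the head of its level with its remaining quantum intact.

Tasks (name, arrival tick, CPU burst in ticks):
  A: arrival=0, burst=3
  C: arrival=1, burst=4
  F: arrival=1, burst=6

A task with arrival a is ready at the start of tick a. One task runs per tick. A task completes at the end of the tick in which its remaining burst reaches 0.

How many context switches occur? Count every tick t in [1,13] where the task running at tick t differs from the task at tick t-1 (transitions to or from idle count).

t=0: L0/L1/L2 = A/-/- → run A
t=1: L0/L1/L2 = ACF/-/- → run A
t=2: L0/L1/L2 = ACF/-/- → run A
t=3: L0/L1/L2 = CF/-/- → run C
t=4: L0/L1/L2 = CF/-/- → run C
t=5: L0/L1/L2 = CF/-/- → run C
t=6: L0/L1/L2 = CF/-/- → run C
t=7: L0/L1/L2 = F/-/- → run F
t=8: L0/L1/L2 = F/-/- → run F
t=9: L0/L1/L2 = F/-/- → run F
t=10: L0/L1/L2 = F/-/- → run F
t=11: L0/L1/L2 = -/F/- → run F
t=12: L0/L1/L2 = -/F/- → run F
t=13: (idle)

context switches = 3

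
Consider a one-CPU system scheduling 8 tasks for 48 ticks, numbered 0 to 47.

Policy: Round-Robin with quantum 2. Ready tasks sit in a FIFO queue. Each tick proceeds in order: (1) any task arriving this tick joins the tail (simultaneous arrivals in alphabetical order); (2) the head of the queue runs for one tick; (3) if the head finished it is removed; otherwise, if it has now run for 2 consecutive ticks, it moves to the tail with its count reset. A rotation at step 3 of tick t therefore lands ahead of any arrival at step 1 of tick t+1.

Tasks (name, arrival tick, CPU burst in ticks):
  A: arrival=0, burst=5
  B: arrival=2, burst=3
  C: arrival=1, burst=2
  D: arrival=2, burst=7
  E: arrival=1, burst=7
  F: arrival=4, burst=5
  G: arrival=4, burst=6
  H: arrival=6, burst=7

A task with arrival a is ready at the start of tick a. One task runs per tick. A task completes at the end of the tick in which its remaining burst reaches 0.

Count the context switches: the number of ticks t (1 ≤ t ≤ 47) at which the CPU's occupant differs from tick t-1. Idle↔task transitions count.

context switches = 24

t=0: queue=[A] q_used=0 → run A
t=1: queue=[A,C,E] q_used=1 → run A
t=2: queue=[C,E,A,B,D] q_used=0 → run C
t=3: queue=[C,E,A,B,D] q_used=1 → run C
t=4: queue=[E,A,B,D,F,G] q_used=0 → run E
t=5: queue=[E,A,B,D,F,G] q_used=1 → run E
t=6: queue=[A,B,D,F,G,E,H] q_used=0 → run A
t=7: queue=[A,B,D,F,G,E,H] q_used=1 → run A
t=8: queue=[B,D,F,G,E,H,A] q_used=0 → run B
t=9: queue=[B,D,F,G,E,H,A] q_used=1 → run B
t=10: queue=[D,F,G,E,H,A,B] q_used=0 → run D
t=11: queue=[D,F,G,E,H,A,B] q_used=1 → run D
t=12: queue=[F,G,E,H,A,B,D] q_used=0 → run F
t=13: queue=[F,G,E,H,A,B,D] q_used=1 → run F
t=14: queue=[G,E,H,A,B,D,F] q_used=0 → run G
t=15: queue=[G,E,H,A,B,D,F] q_used=1 → run G
t=16: queue=[E,H,A,B,D,F,G] q_used=0 → run E
t=17: queue=[E,H,A,B,D,F,G] q_used=1 → run E
t=18: queue=[H,A,B,D,F,G,E] q_used=0 → run H
t=19: queue=[H,A,B,D,F,G,E] q_used=1 → run H
t=20: queue=[A,B,D,F,G,E,H] q_used=0 → run A
t=21: queue=[B,D,F,G,E,H] q_used=0 → run B
t=22: queue=[D,F,G,E,H] q_used=0 → run D
t=23: queue=[D,F,G,E,H] q_used=1 → run D
t=24: queue=[F,G,E,H,D] q_used=0 → run F
t=25: queue=[F,G,E,H,D] q_used=1 → run F
t=26: queue=[G,E,H,D,F] q_used=0 → run G
t=27: queue=[G,E,H,D,F] q_used=1 → run G
t=28: queue=[E,H,D,F,G] q_used=0 → run E
t=29: queue=[E,H,D,F,G] q_used=1 → run E
t=30: queue=[H,D,F,G,E] q_used=0 → run H
t=31: queue=[H,D,F,G,E] q_used=1 → run H
t=32: queue=[D,F,G,E,H] q_used=0 → run D
t=33: queue=[D,F,G,E,H] q_used=1 → run D
t=34: queue=[F,G,E,H,D] q_used=0 → run F
t=35: queue=[G,E,H,D] q_used=0 → run G
t=36: queue=[G,E,H,D] q_used=1 → run G
t=37: queue=[E,H,D] q_used=0 → run E
t=38: queue=[H,D] q_used=0 → run H
t=39: queue=[H,D] q_used=1 → run H
t=40: queue=[D,H] q_used=0 → run D
t=41: queue=[H] q_used=0 → run H
t=42: (idle)
t=43: (idle)
t=44: (idle)
t=45: (idle)
t=46: (idle)
t=47: (idle)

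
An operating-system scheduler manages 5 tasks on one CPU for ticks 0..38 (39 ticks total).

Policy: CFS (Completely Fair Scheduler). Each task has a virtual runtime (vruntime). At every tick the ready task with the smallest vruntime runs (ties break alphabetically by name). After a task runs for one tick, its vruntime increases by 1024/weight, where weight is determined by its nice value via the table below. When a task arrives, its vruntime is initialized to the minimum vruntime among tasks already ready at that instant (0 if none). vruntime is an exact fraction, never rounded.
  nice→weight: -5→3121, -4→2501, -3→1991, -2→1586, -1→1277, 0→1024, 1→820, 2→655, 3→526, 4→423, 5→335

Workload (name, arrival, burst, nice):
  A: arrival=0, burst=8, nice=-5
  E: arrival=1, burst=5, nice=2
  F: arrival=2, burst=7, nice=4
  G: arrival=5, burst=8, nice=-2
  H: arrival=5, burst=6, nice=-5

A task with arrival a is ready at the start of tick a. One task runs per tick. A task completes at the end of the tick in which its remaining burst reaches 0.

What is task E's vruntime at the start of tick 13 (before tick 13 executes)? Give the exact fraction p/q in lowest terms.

vruntime(E, start of tick 13) = 3866624/2044255

t=0: vr[A=0] → run A
t=1: vr[A=1024/3121 E=1024/3121] → run A
t=2: vr[A=2048/3121 E=1024/3121 F=1024/3121] → run E
t=3: vr[A=2048/3121 E=3866624/2044255 F=1024/3121] → run F
t=4: vr[A=2048/3121 E=3866624/2044255 F=3629056/1320183] → run A
t=5: vr[A=3072/3121 E=3866624/2044255 F=3629056/1320183 G=3072/3121 H=3072/3121] → run A
t=6: vr[A=4096/3121 E=3866624/2044255 F=3629056/1320183 G=3072/3121 H=3072/3121] → run G
t=7: vr[A=4096/3121 E=3866624/2044255 F=3629056/1320183 G=4034048/2474953 H=3072/3121] → run H
t=8: vr[A=4096/3121 E=3866624/2044255 F=3629056/1320183 G=4034048/2474953 H=4096/3121] → run A
t=9: vr[A=5120/3121 E=3866624/2044255 F=3629056/1320183 G=4034048/2474953 H=4096/3121] → run H
t=10: vr[A=5120/3121 E=3866624/2044255 F=3629056/1320183 G=4034048/2474953 H=5120/3121] → run G
t=11: vr[A=5120/3121 E=3866624/2044255 F=3629056/1320183 G=5632000/2474953 H=5120/3121] → run A
t=12: vr[A=6144/3121 E=3866624/2044255 F=3629056/1320183 G=5632000/2474953 H=5120/3121] → run H
t=13: vr[A=6144/3121 E=3866624/2044255 F=3629056/1320183 G=5632000/2474953 H=6144/3121] → run E
t=14: vr[A=6144/3121 E=7062528/2044255 F=3629056/1320183 G=5632000/2474953 H=6144/3121] → run A
t=15: vr[A=7168/3121 E=7062528/2044255 F=3629056/1320183 G=5632000/2474953 H=6144/3121] → run H
t=16: vr[A=7168/3121 E=7062528/2044255 F=3629056/1320183 G=5632000/2474953 H=7168/3121] → run G
t=17: vr[A=7168/3121 E=7062528/2044255 F=3629056/1320183 G=7229952/2474953 H=7168/3121] → run A
t=18: vr[E=7062528/2044255 F=3629056/1320183 G=7229952/2474953 H=7168/3121] → run H
t=19: vr[E=7062528/2044255 F=3629056/1320183 G=7229952/2474953 H=8192/3121] → run H
t=20: vr[E=7062528/2044255 F=3629056/1320183 G=7229952/2474953] → run F
t=21: vr[E=7062528/2044255 F=6824960/1320183 G=7229952/2474953] → run G
t=22: vr[E=7062528/2044255 F=6824960/1320183 G=8827904/2474953] → run E
t=23: vr[E=10258432/2044255 F=6824960/1320183 G=8827904/2474953] → run G
t=24: vr[E=10258432/2044255 F=6824960/1320183 G=10425856/2474953] → run G
t=25: vr[E=10258432/2044255 F=6824960/1320183 G=12023808/2474953] → run G
t=26: vr[E=10258432/2044255 F=6824960/1320183 G=13621760/2474953] → run E
t=27: vr[E=13454336/2044255 F=6824960/1320183 G=13621760/2474953] → run F
t=28: vr[E=13454336/2044255 F=3340288/440061 G=13621760/2474953] → run G
t=29: vr[E=13454336/2044255 F=3340288/440061] → run E
t=30: vr[F=3340288/440061] → run F
t=31: vr[F=13216768/1320183] → run F
t=32: vr[F=16412672/1320183] → run F
t=33: vr[F=6536192/440061] → run F
t=34: (idle)
t=35: (idle)
t=36: (idle)
t=37: (idle)
t=38: (idle)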